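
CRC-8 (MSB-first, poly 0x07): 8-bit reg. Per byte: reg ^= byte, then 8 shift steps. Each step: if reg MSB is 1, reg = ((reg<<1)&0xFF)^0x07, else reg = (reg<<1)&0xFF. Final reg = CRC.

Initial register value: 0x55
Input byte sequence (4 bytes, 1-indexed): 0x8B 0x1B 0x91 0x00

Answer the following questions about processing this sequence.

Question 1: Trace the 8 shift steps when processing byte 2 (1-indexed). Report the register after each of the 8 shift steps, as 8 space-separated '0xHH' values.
After byte 1 (0x8B): reg=0x14
Register before byte 2: 0x14
After XOR with byte 0x1B: 0x0F

Answer: 0x1E 0x3C 0x78 0xF0 0xE7 0xC9 0x95 0x2D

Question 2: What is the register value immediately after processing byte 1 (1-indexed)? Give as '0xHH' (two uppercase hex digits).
After byte 1 (0x8B): reg=0x14

Answer: 0x14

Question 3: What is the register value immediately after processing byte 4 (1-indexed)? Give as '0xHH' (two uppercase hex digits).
After byte 1 (0x8B): reg=0x14
After byte 2 (0x1B): reg=0x2D
After byte 3 (0x91): reg=0x3D
After byte 4 (0x00): reg=0xB3

Answer: 0xB3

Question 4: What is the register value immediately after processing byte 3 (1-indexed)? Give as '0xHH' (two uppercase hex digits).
Answer: 0x3D

Derivation:
After byte 1 (0x8B): reg=0x14
After byte 2 (0x1B): reg=0x2D
After byte 3 (0x91): reg=0x3D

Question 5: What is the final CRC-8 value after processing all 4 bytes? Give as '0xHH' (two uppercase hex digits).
Answer: 0xB3

Derivation:
After byte 1 (0x8B): reg=0x14
After byte 2 (0x1B): reg=0x2D
After byte 3 (0x91): reg=0x3D
After byte 4 (0x00): reg=0xB3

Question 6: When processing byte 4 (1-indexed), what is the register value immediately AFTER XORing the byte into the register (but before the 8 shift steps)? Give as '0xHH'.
Register before byte 4: 0x3D
Byte 4: 0x00
0x3D XOR 0x00 = 0x3D

Answer: 0x3D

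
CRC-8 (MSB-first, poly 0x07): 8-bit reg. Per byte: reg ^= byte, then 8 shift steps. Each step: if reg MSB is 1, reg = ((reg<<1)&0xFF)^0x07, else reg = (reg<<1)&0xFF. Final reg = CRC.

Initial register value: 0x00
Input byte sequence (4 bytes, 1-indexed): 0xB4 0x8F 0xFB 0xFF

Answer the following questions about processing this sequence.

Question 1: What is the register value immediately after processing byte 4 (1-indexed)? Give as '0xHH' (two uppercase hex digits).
Answer: 0xFC

Derivation:
After byte 1 (0xB4): reg=0x05
After byte 2 (0x8F): reg=0xBF
After byte 3 (0xFB): reg=0xDB
After byte 4 (0xFF): reg=0xFC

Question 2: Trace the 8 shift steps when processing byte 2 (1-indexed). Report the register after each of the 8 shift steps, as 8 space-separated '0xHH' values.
After byte 1 (0xB4): reg=0x05
Register before byte 2: 0x05
After XOR with byte 0x8F: 0x8A

Answer: 0x13 0x26 0x4C 0x98 0x37 0x6E 0xDC 0xBF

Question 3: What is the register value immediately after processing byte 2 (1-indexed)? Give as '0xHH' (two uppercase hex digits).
Answer: 0xBF

Derivation:
After byte 1 (0xB4): reg=0x05
After byte 2 (0x8F): reg=0xBF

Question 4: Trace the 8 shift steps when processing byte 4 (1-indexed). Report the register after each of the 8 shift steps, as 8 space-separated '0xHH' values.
Answer: 0x48 0x90 0x27 0x4E 0x9C 0x3F 0x7E 0xFC

Derivation:
After byte 1 (0xB4): reg=0x05
After byte 2 (0x8F): reg=0xBF
After byte 3 (0xFB): reg=0xDB
Register before byte 4: 0xDB
After XOR with byte 0xFF: 0x24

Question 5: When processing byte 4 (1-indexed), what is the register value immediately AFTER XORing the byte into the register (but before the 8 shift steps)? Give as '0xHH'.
Answer: 0x24

Derivation:
Register before byte 4: 0xDB
Byte 4: 0xFF
0xDB XOR 0xFF = 0x24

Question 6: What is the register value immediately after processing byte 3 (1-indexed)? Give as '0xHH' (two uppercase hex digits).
Answer: 0xDB

Derivation:
After byte 1 (0xB4): reg=0x05
After byte 2 (0x8F): reg=0xBF
After byte 3 (0xFB): reg=0xDB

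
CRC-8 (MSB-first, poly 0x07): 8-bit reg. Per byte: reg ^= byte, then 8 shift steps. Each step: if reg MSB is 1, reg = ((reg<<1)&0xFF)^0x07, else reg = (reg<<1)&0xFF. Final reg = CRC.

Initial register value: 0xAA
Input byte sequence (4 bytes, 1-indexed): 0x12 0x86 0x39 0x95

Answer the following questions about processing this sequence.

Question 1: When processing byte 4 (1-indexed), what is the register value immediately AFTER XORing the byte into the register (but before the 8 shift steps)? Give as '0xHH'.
Register before byte 4: 0xDC
Byte 4: 0x95
0xDC XOR 0x95 = 0x49

Answer: 0x49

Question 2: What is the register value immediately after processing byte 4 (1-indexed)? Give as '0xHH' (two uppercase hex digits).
Answer: 0xF8

Derivation:
After byte 1 (0x12): reg=0x21
After byte 2 (0x86): reg=0x7C
After byte 3 (0x39): reg=0xDC
After byte 4 (0x95): reg=0xF8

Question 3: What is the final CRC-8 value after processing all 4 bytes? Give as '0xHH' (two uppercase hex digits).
After byte 1 (0x12): reg=0x21
After byte 2 (0x86): reg=0x7C
After byte 3 (0x39): reg=0xDC
After byte 4 (0x95): reg=0xF8

Answer: 0xF8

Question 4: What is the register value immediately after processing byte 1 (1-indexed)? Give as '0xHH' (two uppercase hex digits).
Answer: 0x21

Derivation:
After byte 1 (0x12): reg=0x21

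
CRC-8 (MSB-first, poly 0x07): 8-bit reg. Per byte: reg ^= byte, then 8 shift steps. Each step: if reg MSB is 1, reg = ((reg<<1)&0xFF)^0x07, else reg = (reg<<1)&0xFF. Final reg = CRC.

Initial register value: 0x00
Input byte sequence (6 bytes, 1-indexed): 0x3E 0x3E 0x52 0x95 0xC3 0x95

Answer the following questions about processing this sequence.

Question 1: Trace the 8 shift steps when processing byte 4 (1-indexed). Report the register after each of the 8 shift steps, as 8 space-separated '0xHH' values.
Answer: 0x9B 0x31 0x62 0xC4 0x8F 0x19 0x32 0x64

Derivation:
After byte 1 (0x3E): reg=0xBA
After byte 2 (0x3E): reg=0x95
After byte 3 (0x52): reg=0x5B
Register before byte 4: 0x5B
After XOR with byte 0x95: 0xCE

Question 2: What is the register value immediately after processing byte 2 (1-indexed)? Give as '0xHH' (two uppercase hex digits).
After byte 1 (0x3E): reg=0xBA
After byte 2 (0x3E): reg=0x95

Answer: 0x95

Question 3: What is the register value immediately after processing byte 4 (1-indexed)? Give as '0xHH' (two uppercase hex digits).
After byte 1 (0x3E): reg=0xBA
After byte 2 (0x3E): reg=0x95
After byte 3 (0x52): reg=0x5B
After byte 4 (0x95): reg=0x64

Answer: 0x64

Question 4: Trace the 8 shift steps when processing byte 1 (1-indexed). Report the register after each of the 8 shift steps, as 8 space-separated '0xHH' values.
Register before byte 1: 0x00
After XOR with byte 0x3E: 0x3E

Answer: 0x7C 0xF8 0xF7 0xE9 0xD5 0xAD 0x5D 0xBA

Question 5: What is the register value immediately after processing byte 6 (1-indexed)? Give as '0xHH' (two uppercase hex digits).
Answer: 0x91

Derivation:
After byte 1 (0x3E): reg=0xBA
After byte 2 (0x3E): reg=0x95
After byte 3 (0x52): reg=0x5B
After byte 4 (0x95): reg=0x64
After byte 5 (0xC3): reg=0x7C
After byte 6 (0x95): reg=0x91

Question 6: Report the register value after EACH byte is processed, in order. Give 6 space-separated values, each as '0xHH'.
0xBA 0x95 0x5B 0x64 0x7C 0x91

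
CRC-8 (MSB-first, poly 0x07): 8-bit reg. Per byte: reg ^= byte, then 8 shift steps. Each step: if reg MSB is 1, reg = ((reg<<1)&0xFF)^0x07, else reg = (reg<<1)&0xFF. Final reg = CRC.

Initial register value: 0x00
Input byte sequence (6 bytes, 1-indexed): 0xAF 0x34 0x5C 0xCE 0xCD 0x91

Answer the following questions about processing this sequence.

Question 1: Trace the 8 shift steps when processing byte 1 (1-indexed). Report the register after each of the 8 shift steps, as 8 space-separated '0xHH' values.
Answer: 0x59 0xB2 0x63 0xC6 0x8B 0x11 0x22 0x44

Derivation:
Register before byte 1: 0x00
After XOR with byte 0xAF: 0xAF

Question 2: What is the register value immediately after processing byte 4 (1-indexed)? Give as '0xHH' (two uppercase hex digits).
After byte 1 (0xAF): reg=0x44
After byte 2 (0x34): reg=0x57
After byte 3 (0x5C): reg=0x31
After byte 4 (0xCE): reg=0xF3

Answer: 0xF3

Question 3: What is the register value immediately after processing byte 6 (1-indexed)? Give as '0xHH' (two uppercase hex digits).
Answer: 0xD1

Derivation:
After byte 1 (0xAF): reg=0x44
After byte 2 (0x34): reg=0x57
After byte 3 (0x5C): reg=0x31
After byte 4 (0xCE): reg=0xF3
After byte 5 (0xCD): reg=0xBA
After byte 6 (0x91): reg=0xD1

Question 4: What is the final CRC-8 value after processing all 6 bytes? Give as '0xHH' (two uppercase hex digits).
Answer: 0xD1

Derivation:
After byte 1 (0xAF): reg=0x44
After byte 2 (0x34): reg=0x57
After byte 3 (0x5C): reg=0x31
After byte 4 (0xCE): reg=0xF3
After byte 5 (0xCD): reg=0xBA
After byte 6 (0x91): reg=0xD1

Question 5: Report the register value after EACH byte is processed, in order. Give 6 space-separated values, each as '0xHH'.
0x44 0x57 0x31 0xF3 0xBA 0xD1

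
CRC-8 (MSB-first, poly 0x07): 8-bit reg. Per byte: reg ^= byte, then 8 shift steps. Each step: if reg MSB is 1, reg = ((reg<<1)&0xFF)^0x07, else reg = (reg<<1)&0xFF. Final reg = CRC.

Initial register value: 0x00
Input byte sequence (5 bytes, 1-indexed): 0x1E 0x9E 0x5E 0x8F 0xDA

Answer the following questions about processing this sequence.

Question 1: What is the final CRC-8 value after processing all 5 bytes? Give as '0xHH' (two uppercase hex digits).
After byte 1 (0x1E): reg=0x5A
After byte 2 (0x9E): reg=0x52
After byte 3 (0x5E): reg=0x24
After byte 4 (0x8F): reg=0x58
After byte 5 (0xDA): reg=0x87

Answer: 0x87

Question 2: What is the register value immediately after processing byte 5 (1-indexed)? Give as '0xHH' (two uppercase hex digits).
After byte 1 (0x1E): reg=0x5A
After byte 2 (0x9E): reg=0x52
After byte 3 (0x5E): reg=0x24
After byte 4 (0x8F): reg=0x58
After byte 5 (0xDA): reg=0x87

Answer: 0x87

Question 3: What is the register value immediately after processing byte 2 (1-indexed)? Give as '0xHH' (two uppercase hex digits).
After byte 1 (0x1E): reg=0x5A
After byte 2 (0x9E): reg=0x52

Answer: 0x52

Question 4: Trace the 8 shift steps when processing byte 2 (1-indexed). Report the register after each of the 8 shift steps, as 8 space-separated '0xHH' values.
After byte 1 (0x1E): reg=0x5A
Register before byte 2: 0x5A
After XOR with byte 0x9E: 0xC4

Answer: 0x8F 0x19 0x32 0x64 0xC8 0x97 0x29 0x52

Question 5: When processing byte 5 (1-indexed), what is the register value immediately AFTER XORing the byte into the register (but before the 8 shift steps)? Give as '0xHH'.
Answer: 0x82

Derivation:
Register before byte 5: 0x58
Byte 5: 0xDA
0x58 XOR 0xDA = 0x82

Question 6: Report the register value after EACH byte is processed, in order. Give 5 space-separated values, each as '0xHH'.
0x5A 0x52 0x24 0x58 0x87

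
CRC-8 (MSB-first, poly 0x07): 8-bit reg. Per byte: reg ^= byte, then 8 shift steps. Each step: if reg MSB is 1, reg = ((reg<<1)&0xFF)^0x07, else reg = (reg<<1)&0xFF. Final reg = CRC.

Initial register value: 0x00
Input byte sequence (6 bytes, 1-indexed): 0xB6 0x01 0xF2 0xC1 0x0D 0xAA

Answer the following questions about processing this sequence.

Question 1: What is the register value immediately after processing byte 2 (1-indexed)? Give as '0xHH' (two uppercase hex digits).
Answer: 0x36

Derivation:
After byte 1 (0xB6): reg=0x0B
After byte 2 (0x01): reg=0x36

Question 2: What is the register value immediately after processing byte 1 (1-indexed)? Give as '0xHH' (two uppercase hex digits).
Answer: 0x0B

Derivation:
After byte 1 (0xB6): reg=0x0B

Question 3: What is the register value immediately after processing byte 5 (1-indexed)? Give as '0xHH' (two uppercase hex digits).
Answer: 0xFD

Derivation:
After byte 1 (0xB6): reg=0x0B
After byte 2 (0x01): reg=0x36
After byte 3 (0xF2): reg=0x52
After byte 4 (0xC1): reg=0xF0
After byte 5 (0x0D): reg=0xFD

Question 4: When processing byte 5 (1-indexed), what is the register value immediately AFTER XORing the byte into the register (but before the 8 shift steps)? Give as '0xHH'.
Register before byte 5: 0xF0
Byte 5: 0x0D
0xF0 XOR 0x0D = 0xFD

Answer: 0xFD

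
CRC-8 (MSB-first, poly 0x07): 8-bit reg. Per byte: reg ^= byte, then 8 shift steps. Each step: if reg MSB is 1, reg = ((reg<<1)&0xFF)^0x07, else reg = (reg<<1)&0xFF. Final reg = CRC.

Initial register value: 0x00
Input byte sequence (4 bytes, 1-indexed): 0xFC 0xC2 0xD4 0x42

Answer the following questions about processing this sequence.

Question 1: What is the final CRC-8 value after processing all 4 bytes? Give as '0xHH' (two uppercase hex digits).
After byte 1 (0xFC): reg=0xFA
After byte 2 (0xC2): reg=0xA8
After byte 3 (0xD4): reg=0x73
After byte 4 (0x42): reg=0x97

Answer: 0x97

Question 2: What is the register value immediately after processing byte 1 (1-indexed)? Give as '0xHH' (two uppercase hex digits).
After byte 1 (0xFC): reg=0xFA

Answer: 0xFA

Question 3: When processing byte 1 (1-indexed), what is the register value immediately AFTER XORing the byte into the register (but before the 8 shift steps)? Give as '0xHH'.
Answer: 0xFC

Derivation:
Register before byte 1: 0x00
Byte 1: 0xFC
0x00 XOR 0xFC = 0xFC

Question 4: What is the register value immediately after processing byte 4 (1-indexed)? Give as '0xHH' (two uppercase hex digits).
Answer: 0x97

Derivation:
After byte 1 (0xFC): reg=0xFA
After byte 2 (0xC2): reg=0xA8
After byte 3 (0xD4): reg=0x73
After byte 4 (0x42): reg=0x97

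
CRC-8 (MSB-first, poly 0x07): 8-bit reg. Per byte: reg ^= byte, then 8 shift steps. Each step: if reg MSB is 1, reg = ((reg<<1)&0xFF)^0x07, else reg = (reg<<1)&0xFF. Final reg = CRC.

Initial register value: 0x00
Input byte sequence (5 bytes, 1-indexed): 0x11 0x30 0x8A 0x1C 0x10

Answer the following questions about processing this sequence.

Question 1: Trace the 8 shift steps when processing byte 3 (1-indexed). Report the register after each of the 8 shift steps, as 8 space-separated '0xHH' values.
After byte 1 (0x11): reg=0x77
After byte 2 (0x30): reg=0xD2
Register before byte 3: 0xD2
After XOR with byte 0x8A: 0x58

Answer: 0xB0 0x67 0xCE 0x9B 0x31 0x62 0xC4 0x8F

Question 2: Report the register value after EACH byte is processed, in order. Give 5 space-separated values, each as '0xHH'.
0x77 0xD2 0x8F 0xF0 0xAE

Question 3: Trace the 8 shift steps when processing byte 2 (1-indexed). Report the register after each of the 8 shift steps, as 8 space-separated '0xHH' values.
After byte 1 (0x11): reg=0x77
Register before byte 2: 0x77
After XOR with byte 0x30: 0x47

Answer: 0x8E 0x1B 0x36 0x6C 0xD8 0xB7 0x69 0xD2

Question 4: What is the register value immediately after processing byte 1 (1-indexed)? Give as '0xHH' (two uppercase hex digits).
Answer: 0x77

Derivation:
After byte 1 (0x11): reg=0x77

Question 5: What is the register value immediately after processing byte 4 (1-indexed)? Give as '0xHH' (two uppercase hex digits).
Answer: 0xF0

Derivation:
After byte 1 (0x11): reg=0x77
After byte 2 (0x30): reg=0xD2
After byte 3 (0x8A): reg=0x8F
After byte 4 (0x1C): reg=0xF0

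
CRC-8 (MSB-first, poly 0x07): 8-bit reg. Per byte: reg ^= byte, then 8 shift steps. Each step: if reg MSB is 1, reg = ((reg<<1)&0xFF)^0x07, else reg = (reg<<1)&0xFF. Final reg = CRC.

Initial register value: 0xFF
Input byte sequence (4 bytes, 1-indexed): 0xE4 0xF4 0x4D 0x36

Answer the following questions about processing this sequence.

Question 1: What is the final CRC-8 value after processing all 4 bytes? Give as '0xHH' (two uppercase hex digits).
After byte 1 (0xE4): reg=0x41
After byte 2 (0xF4): reg=0x02
After byte 3 (0x4D): reg=0xEA
After byte 4 (0x36): reg=0x1A

Answer: 0x1A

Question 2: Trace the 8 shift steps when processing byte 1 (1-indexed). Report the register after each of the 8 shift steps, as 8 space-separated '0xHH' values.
Answer: 0x36 0x6C 0xD8 0xB7 0x69 0xD2 0xA3 0x41

Derivation:
Register before byte 1: 0xFF
After XOR with byte 0xE4: 0x1B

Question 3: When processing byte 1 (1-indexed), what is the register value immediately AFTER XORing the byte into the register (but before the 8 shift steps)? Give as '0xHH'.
Register before byte 1: 0xFF
Byte 1: 0xE4
0xFF XOR 0xE4 = 0x1B

Answer: 0x1B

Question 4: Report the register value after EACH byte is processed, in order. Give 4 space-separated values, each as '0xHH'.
0x41 0x02 0xEA 0x1A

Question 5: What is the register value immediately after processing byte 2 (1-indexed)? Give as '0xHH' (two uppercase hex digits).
Answer: 0x02

Derivation:
After byte 1 (0xE4): reg=0x41
After byte 2 (0xF4): reg=0x02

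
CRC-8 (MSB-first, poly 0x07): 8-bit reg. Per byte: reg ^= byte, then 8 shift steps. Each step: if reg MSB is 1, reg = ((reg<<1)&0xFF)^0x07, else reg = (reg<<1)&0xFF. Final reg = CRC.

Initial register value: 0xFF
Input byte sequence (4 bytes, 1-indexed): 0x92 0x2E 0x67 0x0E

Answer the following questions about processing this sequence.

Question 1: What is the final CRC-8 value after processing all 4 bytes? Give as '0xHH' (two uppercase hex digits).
Answer: 0x70

Derivation:
After byte 1 (0x92): reg=0x04
After byte 2 (0x2E): reg=0xD6
After byte 3 (0x67): reg=0x1E
After byte 4 (0x0E): reg=0x70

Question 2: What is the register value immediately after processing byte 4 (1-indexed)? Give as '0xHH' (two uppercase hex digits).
After byte 1 (0x92): reg=0x04
After byte 2 (0x2E): reg=0xD6
After byte 3 (0x67): reg=0x1E
After byte 4 (0x0E): reg=0x70

Answer: 0x70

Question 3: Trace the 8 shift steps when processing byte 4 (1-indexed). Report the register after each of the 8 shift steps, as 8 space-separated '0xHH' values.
After byte 1 (0x92): reg=0x04
After byte 2 (0x2E): reg=0xD6
After byte 3 (0x67): reg=0x1E
Register before byte 4: 0x1E
After XOR with byte 0x0E: 0x10

Answer: 0x20 0x40 0x80 0x07 0x0E 0x1C 0x38 0x70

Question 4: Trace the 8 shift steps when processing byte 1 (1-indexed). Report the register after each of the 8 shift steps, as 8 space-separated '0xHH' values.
Answer: 0xDA 0xB3 0x61 0xC2 0x83 0x01 0x02 0x04

Derivation:
Register before byte 1: 0xFF
After XOR with byte 0x92: 0x6D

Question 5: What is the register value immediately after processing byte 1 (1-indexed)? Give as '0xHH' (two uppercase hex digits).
Answer: 0x04

Derivation:
After byte 1 (0x92): reg=0x04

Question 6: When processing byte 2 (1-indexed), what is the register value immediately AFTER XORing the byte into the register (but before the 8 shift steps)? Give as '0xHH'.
Answer: 0x2A

Derivation:
Register before byte 2: 0x04
Byte 2: 0x2E
0x04 XOR 0x2E = 0x2A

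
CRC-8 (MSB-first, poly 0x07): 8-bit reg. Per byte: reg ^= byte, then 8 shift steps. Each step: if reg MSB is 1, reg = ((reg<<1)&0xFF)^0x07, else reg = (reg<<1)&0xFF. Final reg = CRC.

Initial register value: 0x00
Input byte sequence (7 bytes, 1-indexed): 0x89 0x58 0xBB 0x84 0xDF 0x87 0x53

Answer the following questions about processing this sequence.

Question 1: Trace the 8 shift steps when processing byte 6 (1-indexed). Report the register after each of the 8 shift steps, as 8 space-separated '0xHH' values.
After byte 1 (0x89): reg=0xB6
After byte 2 (0x58): reg=0x84
After byte 3 (0xBB): reg=0xBD
After byte 4 (0x84): reg=0xAF
After byte 5 (0xDF): reg=0x57
Register before byte 6: 0x57
After XOR with byte 0x87: 0xD0

Answer: 0xA7 0x49 0x92 0x23 0x46 0x8C 0x1F 0x3E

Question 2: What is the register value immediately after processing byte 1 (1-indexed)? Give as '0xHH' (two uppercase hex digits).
Answer: 0xB6

Derivation:
After byte 1 (0x89): reg=0xB6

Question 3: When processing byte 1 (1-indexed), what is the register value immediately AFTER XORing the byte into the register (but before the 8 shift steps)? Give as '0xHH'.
Answer: 0x89

Derivation:
Register before byte 1: 0x00
Byte 1: 0x89
0x00 XOR 0x89 = 0x89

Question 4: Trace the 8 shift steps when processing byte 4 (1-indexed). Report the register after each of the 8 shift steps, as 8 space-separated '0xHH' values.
After byte 1 (0x89): reg=0xB6
After byte 2 (0x58): reg=0x84
After byte 3 (0xBB): reg=0xBD
Register before byte 4: 0xBD
After XOR with byte 0x84: 0x39

Answer: 0x72 0xE4 0xCF 0x99 0x35 0x6A 0xD4 0xAF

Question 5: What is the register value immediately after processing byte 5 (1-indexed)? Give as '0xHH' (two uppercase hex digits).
Answer: 0x57

Derivation:
After byte 1 (0x89): reg=0xB6
After byte 2 (0x58): reg=0x84
After byte 3 (0xBB): reg=0xBD
After byte 4 (0x84): reg=0xAF
After byte 5 (0xDF): reg=0x57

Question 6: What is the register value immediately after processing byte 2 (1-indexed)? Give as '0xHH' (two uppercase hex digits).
After byte 1 (0x89): reg=0xB6
After byte 2 (0x58): reg=0x84

Answer: 0x84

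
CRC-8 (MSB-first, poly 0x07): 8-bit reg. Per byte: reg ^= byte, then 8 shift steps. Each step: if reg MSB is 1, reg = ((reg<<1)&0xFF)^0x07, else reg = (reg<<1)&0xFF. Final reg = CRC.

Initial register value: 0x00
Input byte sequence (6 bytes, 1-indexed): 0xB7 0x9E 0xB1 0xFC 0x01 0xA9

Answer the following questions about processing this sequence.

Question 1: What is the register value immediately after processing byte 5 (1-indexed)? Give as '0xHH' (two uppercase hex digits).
Answer: 0x14

Derivation:
After byte 1 (0xB7): reg=0x0C
After byte 2 (0x9E): reg=0xF7
After byte 3 (0xB1): reg=0xD5
After byte 4 (0xFC): reg=0xDF
After byte 5 (0x01): reg=0x14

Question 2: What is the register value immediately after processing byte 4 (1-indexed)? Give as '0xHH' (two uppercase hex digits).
After byte 1 (0xB7): reg=0x0C
After byte 2 (0x9E): reg=0xF7
After byte 3 (0xB1): reg=0xD5
After byte 4 (0xFC): reg=0xDF

Answer: 0xDF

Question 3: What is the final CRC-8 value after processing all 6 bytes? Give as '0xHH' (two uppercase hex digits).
After byte 1 (0xB7): reg=0x0C
After byte 2 (0x9E): reg=0xF7
After byte 3 (0xB1): reg=0xD5
After byte 4 (0xFC): reg=0xDF
After byte 5 (0x01): reg=0x14
After byte 6 (0xA9): reg=0x3A

Answer: 0x3A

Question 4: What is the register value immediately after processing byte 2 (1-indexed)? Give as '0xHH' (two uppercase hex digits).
After byte 1 (0xB7): reg=0x0C
After byte 2 (0x9E): reg=0xF7

Answer: 0xF7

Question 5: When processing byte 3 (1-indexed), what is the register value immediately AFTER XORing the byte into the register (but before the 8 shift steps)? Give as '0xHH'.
Register before byte 3: 0xF7
Byte 3: 0xB1
0xF7 XOR 0xB1 = 0x46

Answer: 0x46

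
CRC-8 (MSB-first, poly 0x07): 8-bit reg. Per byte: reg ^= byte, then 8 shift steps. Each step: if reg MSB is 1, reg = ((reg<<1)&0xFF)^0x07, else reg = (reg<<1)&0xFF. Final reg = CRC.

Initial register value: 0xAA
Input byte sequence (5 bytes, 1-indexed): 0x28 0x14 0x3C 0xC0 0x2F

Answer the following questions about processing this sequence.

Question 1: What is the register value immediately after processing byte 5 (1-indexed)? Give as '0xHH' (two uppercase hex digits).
After byte 1 (0x28): reg=0x87
After byte 2 (0x14): reg=0xF0
After byte 3 (0x3C): reg=0x6A
After byte 4 (0xC0): reg=0x5F
After byte 5 (0x2F): reg=0x57

Answer: 0x57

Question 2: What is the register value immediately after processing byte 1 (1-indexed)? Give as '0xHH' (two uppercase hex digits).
Answer: 0x87

Derivation:
After byte 1 (0x28): reg=0x87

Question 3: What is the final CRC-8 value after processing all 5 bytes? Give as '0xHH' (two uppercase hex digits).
After byte 1 (0x28): reg=0x87
After byte 2 (0x14): reg=0xF0
After byte 3 (0x3C): reg=0x6A
After byte 4 (0xC0): reg=0x5F
After byte 5 (0x2F): reg=0x57

Answer: 0x57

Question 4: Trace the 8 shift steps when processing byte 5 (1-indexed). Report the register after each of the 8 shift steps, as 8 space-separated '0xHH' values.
After byte 1 (0x28): reg=0x87
After byte 2 (0x14): reg=0xF0
After byte 3 (0x3C): reg=0x6A
After byte 4 (0xC0): reg=0x5F
Register before byte 5: 0x5F
After XOR with byte 0x2F: 0x70

Answer: 0xE0 0xC7 0x89 0x15 0x2A 0x54 0xA8 0x57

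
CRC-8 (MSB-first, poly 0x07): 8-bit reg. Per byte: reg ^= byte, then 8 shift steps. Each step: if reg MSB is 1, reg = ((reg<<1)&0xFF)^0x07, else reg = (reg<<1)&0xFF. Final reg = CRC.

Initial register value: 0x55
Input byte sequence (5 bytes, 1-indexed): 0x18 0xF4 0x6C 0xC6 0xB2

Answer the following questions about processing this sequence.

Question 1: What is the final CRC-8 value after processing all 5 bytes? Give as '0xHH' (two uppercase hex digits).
After byte 1 (0x18): reg=0xE4
After byte 2 (0xF4): reg=0x70
After byte 3 (0x6C): reg=0x54
After byte 4 (0xC6): reg=0xF7
After byte 5 (0xB2): reg=0xDC

Answer: 0xDC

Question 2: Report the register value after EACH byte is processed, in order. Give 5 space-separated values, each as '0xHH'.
0xE4 0x70 0x54 0xF7 0xDC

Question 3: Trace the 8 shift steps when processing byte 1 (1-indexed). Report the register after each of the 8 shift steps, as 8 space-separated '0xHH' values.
Register before byte 1: 0x55
After XOR with byte 0x18: 0x4D

Answer: 0x9A 0x33 0x66 0xCC 0x9F 0x39 0x72 0xE4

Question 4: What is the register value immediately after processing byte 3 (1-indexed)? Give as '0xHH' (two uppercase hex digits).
Answer: 0x54

Derivation:
After byte 1 (0x18): reg=0xE4
After byte 2 (0xF4): reg=0x70
After byte 3 (0x6C): reg=0x54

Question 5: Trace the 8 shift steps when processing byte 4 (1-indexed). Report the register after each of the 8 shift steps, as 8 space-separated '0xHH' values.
Answer: 0x23 0x46 0x8C 0x1F 0x3E 0x7C 0xF8 0xF7

Derivation:
After byte 1 (0x18): reg=0xE4
After byte 2 (0xF4): reg=0x70
After byte 3 (0x6C): reg=0x54
Register before byte 4: 0x54
After XOR with byte 0xC6: 0x92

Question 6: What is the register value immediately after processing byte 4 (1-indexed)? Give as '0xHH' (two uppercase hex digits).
After byte 1 (0x18): reg=0xE4
After byte 2 (0xF4): reg=0x70
After byte 3 (0x6C): reg=0x54
After byte 4 (0xC6): reg=0xF7

Answer: 0xF7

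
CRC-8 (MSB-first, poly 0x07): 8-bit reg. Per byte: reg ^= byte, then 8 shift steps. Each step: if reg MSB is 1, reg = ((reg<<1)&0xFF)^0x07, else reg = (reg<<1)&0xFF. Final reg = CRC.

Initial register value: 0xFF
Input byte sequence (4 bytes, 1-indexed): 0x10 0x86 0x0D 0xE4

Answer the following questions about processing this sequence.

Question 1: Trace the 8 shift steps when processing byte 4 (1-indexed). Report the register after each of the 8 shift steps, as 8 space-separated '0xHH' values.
Answer: 0x0B 0x16 0x2C 0x58 0xB0 0x67 0xCE 0x9B

Derivation:
After byte 1 (0x10): reg=0x83
After byte 2 (0x86): reg=0x1B
After byte 3 (0x0D): reg=0x62
Register before byte 4: 0x62
After XOR with byte 0xE4: 0x86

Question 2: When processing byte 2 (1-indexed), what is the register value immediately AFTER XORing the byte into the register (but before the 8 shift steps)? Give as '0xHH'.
Answer: 0x05

Derivation:
Register before byte 2: 0x83
Byte 2: 0x86
0x83 XOR 0x86 = 0x05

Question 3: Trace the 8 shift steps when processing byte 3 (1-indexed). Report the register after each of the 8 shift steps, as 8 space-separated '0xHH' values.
After byte 1 (0x10): reg=0x83
After byte 2 (0x86): reg=0x1B
Register before byte 3: 0x1B
After XOR with byte 0x0D: 0x16

Answer: 0x2C 0x58 0xB0 0x67 0xCE 0x9B 0x31 0x62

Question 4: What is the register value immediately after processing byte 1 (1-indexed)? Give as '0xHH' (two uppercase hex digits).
After byte 1 (0x10): reg=0x83

Answer: 0x83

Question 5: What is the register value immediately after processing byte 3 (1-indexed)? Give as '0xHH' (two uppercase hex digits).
Answer: 0x62

Derivation:
After byte 1 (0x10): reg=0x83
After byte 2 (0x86): reg=0x1B
After byte 3 (0x0D): reg=0x62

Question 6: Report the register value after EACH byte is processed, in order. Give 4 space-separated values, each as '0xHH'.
0x83 0x1B 0x62 0x9B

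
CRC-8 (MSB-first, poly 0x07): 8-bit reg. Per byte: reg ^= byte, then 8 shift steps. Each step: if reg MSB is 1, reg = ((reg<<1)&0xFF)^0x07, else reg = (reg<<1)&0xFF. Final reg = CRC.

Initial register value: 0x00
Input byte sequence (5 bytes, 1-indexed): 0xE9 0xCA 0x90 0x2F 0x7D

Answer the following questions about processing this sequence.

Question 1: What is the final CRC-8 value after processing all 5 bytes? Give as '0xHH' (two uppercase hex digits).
After byte 1 (0xE9): reg=0x91
After byte 2 (0xCA): reg=0x86
After byte 3 (0x90): reg=0x62
After byte 4 (0x2F): reg=0xE4
After byte 5 (0x7D): reg=0xC6

Answer: 0xC6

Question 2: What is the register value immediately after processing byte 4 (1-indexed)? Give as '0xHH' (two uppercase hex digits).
Answer: 0xE4

Derivation:
After byte 1 (0xE9): reg=0x91
After byte 2 (0xCA): reg=0x86
After byte 3 (0x90): reg=0x62
After byte 4 (0x2F): reg=0xE4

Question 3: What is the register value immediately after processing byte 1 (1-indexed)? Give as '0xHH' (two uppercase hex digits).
After byte 1 (0xE9): reg=0x91

Answer: 0x91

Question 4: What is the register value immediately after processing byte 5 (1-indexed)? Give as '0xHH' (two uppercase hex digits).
Answer: 0xC6

Derivation:
After byte 1 (0xE9): reg=0x91
After byte 2 (0xCA): reg=0x86
After byte 3 (0x90): reg=0x62
After byte 4 (0x2F): reg=0xE4
After byte 5 (0x7D): reg=0xC6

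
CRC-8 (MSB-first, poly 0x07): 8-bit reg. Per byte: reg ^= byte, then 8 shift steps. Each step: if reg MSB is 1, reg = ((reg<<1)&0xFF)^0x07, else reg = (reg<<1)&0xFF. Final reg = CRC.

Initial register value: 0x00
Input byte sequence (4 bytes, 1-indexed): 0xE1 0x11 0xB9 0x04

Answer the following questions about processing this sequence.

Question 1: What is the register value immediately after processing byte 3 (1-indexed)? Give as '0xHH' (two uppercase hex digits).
Answer: 0xC1

Derivation:
After byte 1 (0xE1): reg=0xA9
After byte 2 (0x11): reg=0x21
After byte 3 (0xB9): reg=0xC1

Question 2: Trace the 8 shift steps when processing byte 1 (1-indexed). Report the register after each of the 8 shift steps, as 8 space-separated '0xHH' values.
Answer: 0xC5 0x8D 0x1D 0x3A 0x74 0xE8 0xD7 0xA9

Derivation:
Register before byte 1: 0x00
After XOR with byte 0xE1: 0xE1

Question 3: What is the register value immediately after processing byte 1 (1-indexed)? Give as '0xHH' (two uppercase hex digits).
Answer: 0xA9

Derivation:
After byte 1 (0xE1): reg=0xA9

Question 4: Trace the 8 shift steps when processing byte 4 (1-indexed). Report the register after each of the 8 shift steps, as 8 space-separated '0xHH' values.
After byte 1 (0xE1): reg=0xA9
After byte 2 (0x11): reg=0x21
After byte 3 (0xB9): reg=0xC1
Register before byte 4: 0xC1
After XOR with byte 0x04: 0xC5

Answer: 0x8D 0x1D 0x3A 0x74 0xE8 0xD7 0xA9 0x55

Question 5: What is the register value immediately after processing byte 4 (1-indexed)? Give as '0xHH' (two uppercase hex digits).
After byte 1 (0xE1): reg=0xA9
After byte 2 (0x11): reg=0x21
After byte 3 (0xB9): reg=0xC1
After byte 4 (0x04): reg=0x55

Answer: 0x55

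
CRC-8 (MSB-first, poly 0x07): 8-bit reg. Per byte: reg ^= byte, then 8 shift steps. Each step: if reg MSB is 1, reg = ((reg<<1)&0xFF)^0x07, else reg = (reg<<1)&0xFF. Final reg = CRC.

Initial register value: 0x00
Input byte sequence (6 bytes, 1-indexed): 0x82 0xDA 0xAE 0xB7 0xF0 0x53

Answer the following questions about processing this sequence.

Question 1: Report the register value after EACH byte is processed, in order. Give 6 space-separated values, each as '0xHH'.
0x87 0x94 0xA6 0x77 0x9C 0x63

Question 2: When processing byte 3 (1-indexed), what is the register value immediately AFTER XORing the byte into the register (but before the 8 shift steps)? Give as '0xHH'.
Register before byte 3: 0x94
Byte 3: 0xAE
0x94 XOR 0xAE = 0x3A

Answer: 0x3A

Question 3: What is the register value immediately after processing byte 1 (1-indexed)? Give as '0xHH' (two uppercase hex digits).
Answer: 0x87

Derivation:
After byte 1 (0x82): reg=0x87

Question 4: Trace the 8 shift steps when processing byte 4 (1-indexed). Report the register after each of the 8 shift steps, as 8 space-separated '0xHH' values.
Answer: 0x22 0x44 0x88 0x17 0x2E 0x5C 0xB8 0x77

Derivation:
After byte 1 (0x82): reg=0x87
After byte 2 (0xDA): reg=0x94
After byte 3 (0xAE): reg=0xA6
Register before byte 4: 0xA6
After XOR with byte 0xB7: 0x11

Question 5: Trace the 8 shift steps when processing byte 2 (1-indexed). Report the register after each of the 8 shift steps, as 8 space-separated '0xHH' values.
Answer: 0xBA 0x73 0xE6 0xCB 0x91 0x25 0x4A 0x94

Derivation:
After byte 1 (0x82): reg=0x87
Register before byte 2: 0x87
After XOR with byte 0xDA: 0x5D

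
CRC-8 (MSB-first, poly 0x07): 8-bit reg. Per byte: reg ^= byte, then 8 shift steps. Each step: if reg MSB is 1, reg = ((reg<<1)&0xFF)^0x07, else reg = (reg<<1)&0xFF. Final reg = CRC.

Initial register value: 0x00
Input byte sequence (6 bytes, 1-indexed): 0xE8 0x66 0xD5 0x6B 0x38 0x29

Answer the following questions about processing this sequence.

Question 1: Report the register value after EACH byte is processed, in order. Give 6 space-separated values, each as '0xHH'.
0x96 0xDE 0x31 0x81 0x26 0x2D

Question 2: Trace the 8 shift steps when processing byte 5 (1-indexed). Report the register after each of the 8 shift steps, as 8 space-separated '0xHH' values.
After byte 1 (0xE8): reg=0x96
After byte 2 (0x66): reg=0xDE
After byte 3 (0xD5): reg=0x31
After byte 4 (0x6B): reg=0x81
Register before byte 5: 0x81
After XOR with byte 0x38: 0xB9

Answer: 0x75 0xEA 0xD3 0xA1 0x45 0x8A 0x13 0x26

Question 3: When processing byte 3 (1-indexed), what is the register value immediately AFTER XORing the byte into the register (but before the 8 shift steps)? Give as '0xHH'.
Register before byte 3: 0xDE
Byte 3: 0xD5
0xDE XOR 0xD5 = 0x0B

Answer: 0x0B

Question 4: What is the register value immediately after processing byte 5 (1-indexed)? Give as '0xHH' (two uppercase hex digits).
Answer: 0x26

Derivation:
After byte 1 (0xE8): reg=0x96
After byte 2 (0x66): reg=0xDE
After byte 3 (0xD5): reg=0x31
After byte 4 (0x6B): reg=0x81
After byte 5 (0x38): reg=0x26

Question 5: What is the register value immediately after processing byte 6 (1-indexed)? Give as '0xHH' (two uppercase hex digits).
Answer: 0x2D

Derivation:
After byte 1 (0xE8): reg=0x96
After byte 2 (0x66): reg=0xDE
After byte 3 (0xD5): reg=0x31
After byte 4 (0x6B): reg=0x81
After byte 5 (0x38): reg=0x26
After byte 6 (0x29): reg=0x2D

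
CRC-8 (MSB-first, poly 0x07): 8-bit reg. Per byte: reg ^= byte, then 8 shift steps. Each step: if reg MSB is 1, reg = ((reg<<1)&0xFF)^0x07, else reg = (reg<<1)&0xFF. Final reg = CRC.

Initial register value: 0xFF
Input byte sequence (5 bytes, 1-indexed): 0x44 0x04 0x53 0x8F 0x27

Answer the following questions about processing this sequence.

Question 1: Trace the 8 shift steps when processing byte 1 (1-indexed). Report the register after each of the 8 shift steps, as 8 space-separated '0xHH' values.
Answer: 0x71 0xE2 0xC3 0x81 0x05 0x0A 0x14 0x28

Derivation:
Register before byte 1: 0xFF
After XOR with byte 0x44: 0xBB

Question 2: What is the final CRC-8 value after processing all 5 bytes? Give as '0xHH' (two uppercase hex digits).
After byte 1 (0x44): reg=0x28
After byte 2 (0x04): reg=0xC4
After byte 3 (0x53): reg=0xEC
After byte 4 (0x8F): reg=0x2E
After byte 5 (0x27): reg=0x3F

Answer: 0x3F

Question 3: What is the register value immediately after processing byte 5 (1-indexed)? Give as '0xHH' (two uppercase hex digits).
Answer: 0x3F

Derivation:
After byte 1 (0x44): reg=0x28
After byte 2 (0x04): reg=0xC4
After byte 3 (0x53): reg=0xEC
After byte 4 (0x8F): reg=0x2E
After byte 5 (0x27): reg=0x3F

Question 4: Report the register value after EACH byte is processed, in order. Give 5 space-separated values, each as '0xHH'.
0x28 0xC4 0xEC 0x2E 0x3F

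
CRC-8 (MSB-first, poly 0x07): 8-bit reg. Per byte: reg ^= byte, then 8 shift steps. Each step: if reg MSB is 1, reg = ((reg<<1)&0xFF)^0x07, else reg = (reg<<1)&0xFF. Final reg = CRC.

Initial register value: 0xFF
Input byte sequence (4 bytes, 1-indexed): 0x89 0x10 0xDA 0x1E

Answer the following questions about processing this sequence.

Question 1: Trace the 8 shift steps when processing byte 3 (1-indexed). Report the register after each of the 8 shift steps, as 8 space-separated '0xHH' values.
After byte 1 (0x89): reg=0x45
After byte 2 (0x10): reg=0xAC
Register before byte 3: 0xAC
After XOR with byte 0xDA: 0x76

Answer: 0xEC 0xDF 0xB9 0x75 0xEA 0xD3 0xA1 0x45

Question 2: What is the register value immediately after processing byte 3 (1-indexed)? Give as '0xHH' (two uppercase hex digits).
Answer: 0x45

Derivation:
After byte 1 (0x89): reg=0x45
After byte 2 (0x10): reg=0xAC
After byte 3 (0xDA): reg=0x45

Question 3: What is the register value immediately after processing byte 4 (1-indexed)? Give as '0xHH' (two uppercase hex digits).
After byte 1 (0x89): reg=0x45
After byte 2 (0x10): reg=0xAC
After byte 3 (0xDA): reg=0x45
After byte 4 (0x1E): reg=0x86

Answer: 0x86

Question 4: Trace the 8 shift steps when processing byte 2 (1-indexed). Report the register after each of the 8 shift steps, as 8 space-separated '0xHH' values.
Answer: 0xAA 0x53 0xA6 0x4B 0x96 0x2B 0x56 0xAC

Derivation:
After byte 1 (0x89): reg=0x45
Register before byte 2: 0x45
After XOR with byte 0x10: 0x55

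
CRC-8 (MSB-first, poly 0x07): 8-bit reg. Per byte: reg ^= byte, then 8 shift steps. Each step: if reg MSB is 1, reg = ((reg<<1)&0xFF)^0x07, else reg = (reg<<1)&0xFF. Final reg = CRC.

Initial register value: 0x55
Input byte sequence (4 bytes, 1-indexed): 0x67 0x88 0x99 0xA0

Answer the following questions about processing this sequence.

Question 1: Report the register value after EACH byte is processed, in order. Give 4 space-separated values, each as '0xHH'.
0x9E 0x62 0xEF 0xEA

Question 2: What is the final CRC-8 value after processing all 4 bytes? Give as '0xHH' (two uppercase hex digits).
Answer: 0xEA

Derivation:
After byte 1 (0x67): reg=0x9E
After byte 2 (0x88): reg=0x62
After byte 3 (0x99): reg=0xEF
After byte 4 (0xA0): reg=0xEA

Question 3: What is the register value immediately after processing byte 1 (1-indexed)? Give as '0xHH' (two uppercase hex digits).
Answer: 0x9E

Derivation:
After byte 1 (0x67): reg=0x9E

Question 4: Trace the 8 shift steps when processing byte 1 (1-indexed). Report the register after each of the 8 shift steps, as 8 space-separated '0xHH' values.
Answer: 0x64 0xC8 0x97 0x29 0x52 0xA4 0x4F 0x9E

Derivation:
Register before byte 1: 0x55
After XOR with byte 0x67: 0x32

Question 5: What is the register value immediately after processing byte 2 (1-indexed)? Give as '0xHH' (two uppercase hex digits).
After byte 1 (0x67): reg=0x9E
After byte 2 (0x88): reg=0x62

Answer: 0x62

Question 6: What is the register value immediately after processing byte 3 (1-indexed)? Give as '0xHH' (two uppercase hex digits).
After byte 1 (0x67): reg=0x9E
After byte 2 (0x88): reg=0x62
After byte 3 (0x99): reg=0xEF

Answer: 0xEF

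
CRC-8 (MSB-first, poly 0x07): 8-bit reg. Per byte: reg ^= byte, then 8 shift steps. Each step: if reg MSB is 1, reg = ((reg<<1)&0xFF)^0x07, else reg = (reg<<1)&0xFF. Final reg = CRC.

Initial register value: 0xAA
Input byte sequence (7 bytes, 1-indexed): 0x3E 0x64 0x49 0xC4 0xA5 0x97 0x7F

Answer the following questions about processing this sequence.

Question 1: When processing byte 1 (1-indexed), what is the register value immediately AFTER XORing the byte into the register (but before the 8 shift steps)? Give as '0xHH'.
Answer: 0x94

Derivation:
Register before byte 1: 0xAA
Byte 1: 0x3E
0xAA XOR 0x3E = 0x94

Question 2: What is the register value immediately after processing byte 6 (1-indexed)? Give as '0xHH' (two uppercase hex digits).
After byte 1 (0x3E): reg=0xE5
After byte 2 (0x64): reg=0x8E
After byte 3 (0x49): reg=0x5B
After byte 4 (0xC4): reg=0xD4
After byte 5 (0xA5): reg=0x50
After byte 6 (0x97): reg=0x5B

Answer: 0x5B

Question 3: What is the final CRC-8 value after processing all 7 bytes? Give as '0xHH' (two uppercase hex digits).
After byte 1 (0x3E): reg=0xE5
After byte 2 (0x64): reg=0x8E
After byte 3 (0x49): reg=0x5B
After byte 4 (0xC4): reg=0xD4
After byte 5 (0xA5): reg=0x50
After byte 6 (0x97): reg=0x5B
After byte 7 (0x7F): reg=0xFC

Answer: 0xFC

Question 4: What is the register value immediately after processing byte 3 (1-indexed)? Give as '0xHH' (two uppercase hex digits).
After byte 1 (0x3E): reg=0xE5
After byte 2 (0x64): reg=0x8E
After byte 3 (0x49): reg=0x5B

Answer: 0x5B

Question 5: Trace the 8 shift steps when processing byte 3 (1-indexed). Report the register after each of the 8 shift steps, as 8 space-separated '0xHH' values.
After byte 1 (0x3E): reg=0xE5
After byte 2 (0x64): reg=0x8E
Register before byte 3: 0x8E
After XOR with byte 0x49: 0xC7

Answer: 0x89 0x15 0x2A 0x54 0xA8 0x57 0xAE 0x5B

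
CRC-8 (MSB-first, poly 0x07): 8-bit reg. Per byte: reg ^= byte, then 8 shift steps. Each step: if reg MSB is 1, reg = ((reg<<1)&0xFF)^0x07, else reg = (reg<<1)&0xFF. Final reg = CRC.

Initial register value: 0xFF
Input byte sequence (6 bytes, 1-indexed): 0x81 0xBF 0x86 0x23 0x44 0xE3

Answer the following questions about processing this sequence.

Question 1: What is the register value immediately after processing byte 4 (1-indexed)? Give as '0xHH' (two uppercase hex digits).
After byte 1 (0x81): reg=0x7D
After byte 2 (0xBF): reg=0x40
After byte 3 (0x86): reg=0x5C
After byte 4 (0x23): reg=0x7A

Answer: 0x7A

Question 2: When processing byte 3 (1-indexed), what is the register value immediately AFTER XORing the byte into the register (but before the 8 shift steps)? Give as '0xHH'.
Answer: 0xC6

Derivation:
Register before byte 3: 0x40
Byte 3: 0x86
0x40 XOR 0x86 = 0xC6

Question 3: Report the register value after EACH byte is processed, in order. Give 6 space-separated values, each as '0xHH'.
0x7D 0x40 0x5C 0x7A 0xBA 0x88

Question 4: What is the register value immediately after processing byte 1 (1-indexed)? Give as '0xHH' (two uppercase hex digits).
After byte 1 (0x81): reg=0x7D

Answer: 0x7D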